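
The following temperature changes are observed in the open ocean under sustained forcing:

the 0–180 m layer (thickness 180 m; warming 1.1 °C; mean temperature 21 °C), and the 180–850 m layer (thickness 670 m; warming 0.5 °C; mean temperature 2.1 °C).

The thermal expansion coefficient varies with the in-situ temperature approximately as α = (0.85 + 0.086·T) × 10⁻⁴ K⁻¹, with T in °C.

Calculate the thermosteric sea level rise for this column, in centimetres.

Layer 1: α = (0.85 + 0.086×21)×10⁻⁴ = 2.656×10⁻⁴ K⁻¹
Layer 2: α = (0.85 + 0.086×2.1)×10⁻⁴ = 1.0306×10⁻⁴ K⁻¹
1.1 × 180 × 2.656×10⁻⁴ = 0.0525888 m
180–850 m: 670 × 1.0306×10⁻⁴ × 0.5 = 0.0345251 m
Δh = 0.0525888 + 0.0345251 = 0.0871139 m ≈ 8.7 cm

8.7 cm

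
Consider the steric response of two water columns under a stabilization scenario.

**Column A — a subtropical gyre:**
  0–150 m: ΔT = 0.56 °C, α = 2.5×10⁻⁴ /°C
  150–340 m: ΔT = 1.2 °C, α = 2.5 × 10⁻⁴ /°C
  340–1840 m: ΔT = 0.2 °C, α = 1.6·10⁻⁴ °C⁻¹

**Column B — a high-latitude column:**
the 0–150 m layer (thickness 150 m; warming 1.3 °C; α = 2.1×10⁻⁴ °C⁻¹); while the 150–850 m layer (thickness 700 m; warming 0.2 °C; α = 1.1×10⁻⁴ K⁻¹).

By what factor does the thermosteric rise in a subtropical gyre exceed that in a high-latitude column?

≈ 2.2×

A 2.5×10⁻⁴ × 0.56 × 150 = 0.02100 m
A 190 × 1.2 × 2.5×10⁻⁴ = 0.05700 m
A 0.2 × 1.6×10⁻⁴ × 1500 = 0.04800 m
A total: 0.12600 m
B Layer 1: 1.3 × 150 × 2.1×10⁻⁴ = 0.04095 m
B 700 × 0.2 × 1.1×10⁻⁴ = 0.01540 m
B total: 0.05635 m
Ratio: 0.12600 / 0.05635 ≈ 2.236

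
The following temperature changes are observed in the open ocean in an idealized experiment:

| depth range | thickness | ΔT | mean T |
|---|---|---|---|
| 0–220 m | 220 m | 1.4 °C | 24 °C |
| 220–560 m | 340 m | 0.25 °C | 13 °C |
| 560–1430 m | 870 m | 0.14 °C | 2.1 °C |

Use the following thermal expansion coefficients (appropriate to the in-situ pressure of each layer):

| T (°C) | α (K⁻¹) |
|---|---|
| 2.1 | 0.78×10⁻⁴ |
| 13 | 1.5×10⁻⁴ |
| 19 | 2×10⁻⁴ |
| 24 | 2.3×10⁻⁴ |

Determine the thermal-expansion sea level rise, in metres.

Layer 1 at 24 °C → α = 2.3×10⁻⁴ K⁻¹
Layer 2 at 13 °C → α = 1.5×10⁻⁴ K⁻¹
Layer 3 at 2.1 °C → α = 0.78×10⁻⁴ K⁻¹
1.4 × 220 × 2.3×10⁻⁴ = 0.07084 m
1.5×10⁻⁴ × 0.25 × 340 = 0.01275 m
Layer 3: 0.14 × 870 × 0.78×10⁻⁴ = 0.0095004 m
Δh = 0.07084 + 0.01275 + 0.0095004 = 0.0930904 m

Δh = 0.093 m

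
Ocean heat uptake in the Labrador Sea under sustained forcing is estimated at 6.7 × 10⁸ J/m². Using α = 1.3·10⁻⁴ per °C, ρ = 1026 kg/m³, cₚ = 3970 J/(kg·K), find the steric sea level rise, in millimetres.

21.4 mm

Δh = αQ/(ρcₚ) = 1.3×10⁻⁴ × 6.7×10⁸ / (1026 × 3970) ≈ 0.021384 m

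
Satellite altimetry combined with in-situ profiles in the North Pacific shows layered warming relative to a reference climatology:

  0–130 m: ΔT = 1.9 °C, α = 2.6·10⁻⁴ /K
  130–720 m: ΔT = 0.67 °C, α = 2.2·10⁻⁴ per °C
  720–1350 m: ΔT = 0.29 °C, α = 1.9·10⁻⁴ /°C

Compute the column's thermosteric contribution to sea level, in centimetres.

0–130 m: 1.9 × 2.6×10⁻⁴ × 130 = 0.06422 m
130–720 m: 590 × 2.2×10⁻⁴ × 0.67 = 0.086966 m
1.9×10⁻⁴ × 630 × 0.29 = 0.034713 m
Δh = 0.06422 + 0.086966 + 0.034713 = 0.185899 m

Δh = 19 cm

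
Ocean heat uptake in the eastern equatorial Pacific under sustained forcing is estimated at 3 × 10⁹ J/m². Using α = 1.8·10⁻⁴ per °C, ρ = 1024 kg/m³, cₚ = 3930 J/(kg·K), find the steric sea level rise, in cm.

13.4 cm of thermosteric rise

Δh = αQ/(ρcₚ) = 1.8×10⁻⁴ × 3×10⁹ / (1024 × 3930) ≈ 0.13418 m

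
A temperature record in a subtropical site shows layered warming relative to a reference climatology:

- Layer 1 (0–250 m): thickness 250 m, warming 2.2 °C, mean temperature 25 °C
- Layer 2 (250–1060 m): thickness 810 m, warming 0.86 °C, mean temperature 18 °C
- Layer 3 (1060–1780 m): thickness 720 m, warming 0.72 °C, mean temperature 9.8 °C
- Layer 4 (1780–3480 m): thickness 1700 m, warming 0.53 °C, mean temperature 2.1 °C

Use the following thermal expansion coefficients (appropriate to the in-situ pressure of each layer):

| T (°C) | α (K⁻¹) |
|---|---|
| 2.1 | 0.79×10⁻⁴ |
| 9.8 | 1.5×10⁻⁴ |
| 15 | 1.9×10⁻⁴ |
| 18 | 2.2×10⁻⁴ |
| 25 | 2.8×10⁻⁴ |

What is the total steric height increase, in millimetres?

Δh = 460 mm

Layer 1 at 25 °C → α = 2.8×10⁻⁴ K⁻¹
Layer 2 at 18 °C → α = 2.2×10⁻⁴ K⁻¹
Layer 3 at 9.8 °C → α = 1.5×10⁻⁴ K⁻¹
Layer 4 at 2.1 °C → α = 0.79×10⁻⁴ K⁻¹
Layer 1: 250 × 2.8×10⁻⁴ × 2.2 = 0.15400 m
250–1060 m: 0.86 × 810 × 2.2×10⁻⁴ = 0.153252 m
720 × 1.5×10⁻⁴ × 0.72 = 0.07776 m
1780–3480 m: 0.79×10⁻⁴ × 1700 × 0.53 = 0.071179 m
Δh = 0.15400 + 0.153252 + 0.07776 + 0.071179 = 0.456191 m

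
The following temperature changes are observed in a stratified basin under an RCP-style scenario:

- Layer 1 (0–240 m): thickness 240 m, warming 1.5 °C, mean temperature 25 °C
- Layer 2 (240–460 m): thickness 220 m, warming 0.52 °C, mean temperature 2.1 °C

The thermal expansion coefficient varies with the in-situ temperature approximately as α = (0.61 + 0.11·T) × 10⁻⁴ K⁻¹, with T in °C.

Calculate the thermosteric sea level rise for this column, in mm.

Δh ≈ 130 mm

Layer 1: α = (0.61 + 0.11×25)×10⁻⁴ = 3.36×10⁻⁴ K⁻¹
Layer 2: α = (0.61 + 0.11×2.1)×10⁻⁴ = 0.841×10⁻⁴ K⁻¹
240 × 3.36×10⁻⁴ × 1.5 = 0.12096 m
0.52 × 220 × 0.841×10⁻⁴ = 0.00962104 m
Δh = 0.12096 + 0.00962104 = 0.13058104 m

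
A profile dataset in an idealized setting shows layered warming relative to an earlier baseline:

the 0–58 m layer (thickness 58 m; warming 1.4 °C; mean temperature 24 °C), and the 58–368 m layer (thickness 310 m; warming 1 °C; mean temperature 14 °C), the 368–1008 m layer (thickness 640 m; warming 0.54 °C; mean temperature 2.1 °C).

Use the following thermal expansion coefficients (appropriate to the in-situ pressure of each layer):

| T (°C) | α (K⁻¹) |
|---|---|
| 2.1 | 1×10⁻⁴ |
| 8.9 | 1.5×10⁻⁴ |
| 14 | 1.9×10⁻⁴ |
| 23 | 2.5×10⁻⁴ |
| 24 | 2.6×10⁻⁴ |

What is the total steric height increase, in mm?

Layer 1 at 24 °C → α = 2.6×10⁻⁴ K⁻¹
Layer 2 at 14 °C → α = 1.9×10⁻⁴ K⁻¹
Layer 3 at 2.1 °C → α = 1×10⁻⁴ K⁻¹
0–58 m: 2.6×10⁻⁴ × 1.4 × 58 = 0.021112 m
58–368 m: 1 × 1.9×10⁻⁴ × 310 = 0.05890 m
368–1008 m: 1×10⁻⁴ × 0.54 × 640 = 0.03456 m
Δh = 0.021112 + 0.05890 + 0.03456 = 0.114572 m

Δh = 115 mm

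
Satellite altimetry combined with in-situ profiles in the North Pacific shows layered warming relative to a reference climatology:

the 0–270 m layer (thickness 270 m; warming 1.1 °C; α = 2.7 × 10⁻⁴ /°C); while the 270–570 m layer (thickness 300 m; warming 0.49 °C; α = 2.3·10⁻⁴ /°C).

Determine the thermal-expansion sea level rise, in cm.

Δh = 11.4 cm

Layer 1: 1.1 × 270 × 2.7×10⁻⁴ = 0.08019 m
Layer 2: 2.3×10⁻⁴ × 300 × 0.49 = 0.03381 m
Δh = 0.08019 + 0.03381 = 0.11400 m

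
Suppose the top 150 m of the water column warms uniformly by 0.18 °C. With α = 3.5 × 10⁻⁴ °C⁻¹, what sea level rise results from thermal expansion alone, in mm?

Δh = αΔT·H = 3.5×10⁻⁴ × 0.18 × 150 = 0.00945 m

about 9.45 mm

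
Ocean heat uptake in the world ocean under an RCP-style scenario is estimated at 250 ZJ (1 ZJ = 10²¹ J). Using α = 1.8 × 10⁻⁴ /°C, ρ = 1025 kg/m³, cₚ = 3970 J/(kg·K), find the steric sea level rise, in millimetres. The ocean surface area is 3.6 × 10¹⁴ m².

Δh ≈ 30.7 mm

Per unit area: Q = 250×10²¹ / (3.6×10¹⁴) ≈ 6.944×10⁸ J/m²
Δh = αQ/(ρcₚ) = 1.8×10⁻⁴ × 6.944×10⁸ / (1025 × 3970) ≈ 0.030716 m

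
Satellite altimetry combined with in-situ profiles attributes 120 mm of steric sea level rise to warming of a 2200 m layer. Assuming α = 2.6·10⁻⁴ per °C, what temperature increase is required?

ΔT = Δh/(αH) = 0.12 / (2.6×10⁻⁴ × 2200) ≈ 0.2098 K

about 0.210 K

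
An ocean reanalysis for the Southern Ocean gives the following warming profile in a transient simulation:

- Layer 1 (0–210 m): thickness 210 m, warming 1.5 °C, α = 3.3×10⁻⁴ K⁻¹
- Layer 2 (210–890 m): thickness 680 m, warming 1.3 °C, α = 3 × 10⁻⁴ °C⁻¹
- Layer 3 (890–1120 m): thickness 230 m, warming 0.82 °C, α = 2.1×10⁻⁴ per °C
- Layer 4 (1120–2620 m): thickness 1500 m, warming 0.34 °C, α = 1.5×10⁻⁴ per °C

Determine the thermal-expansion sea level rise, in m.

0.485 m of thermosteric rise

0–210 m: 210 × 3.3×10⁻⁴ × 1.5 = 0.10395 m
3×10⁻⁴ × 680 × 1.3 = 0.26520 m
Layer 3: 0.82 × 230 × 2.1×10⁻⁴ = 0.039606 m
1500 × 0.34 × 1.5×10⁻⁴ = 0.07650 m
Δh = 0.10395 + 0.26520 + 0.039606 + 0.07650 = 0.485256 m ≈ 0.485 m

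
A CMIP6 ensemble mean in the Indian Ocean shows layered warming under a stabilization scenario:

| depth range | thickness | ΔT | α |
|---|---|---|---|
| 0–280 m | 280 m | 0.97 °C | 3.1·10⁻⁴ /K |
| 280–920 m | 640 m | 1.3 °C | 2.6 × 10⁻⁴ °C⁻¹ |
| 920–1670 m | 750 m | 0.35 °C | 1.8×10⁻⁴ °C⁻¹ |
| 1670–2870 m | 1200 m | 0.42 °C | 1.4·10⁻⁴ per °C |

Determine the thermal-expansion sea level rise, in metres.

0.42 m of thermosteric rise

280 × 3.1×10⁻⁴ × 0.97 = 0.084196 m
Layer 2: 640 × 1.3 × 2.6×10⁻⁴ = 0.21632 m
Layer 3: 750 × 1.8×10⁻⁴ × 0.35 = 0.04725 m
Layer 4: 1.4×10⁻⁴ × 0.42 × 1200 = 0.07056 m
Δh = 0.084196 + 0.21632 + 0.04725 + 0.07056 = 0.418326 m ≈ 0.42 m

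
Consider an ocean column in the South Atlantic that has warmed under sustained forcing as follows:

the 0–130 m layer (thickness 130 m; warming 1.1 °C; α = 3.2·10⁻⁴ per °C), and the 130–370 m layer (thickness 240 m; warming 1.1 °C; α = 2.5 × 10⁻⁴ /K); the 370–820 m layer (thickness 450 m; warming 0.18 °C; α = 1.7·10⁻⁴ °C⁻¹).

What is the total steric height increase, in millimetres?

Δh = 126 mm

0–130 m: 1.1 × 3.2×10⁻⁴ × 130 = 0.04576 m
130–370 m: 2.5×10⁻⁴ × 240 × 1.1 = 0.06600 m
450 × 0.18 × 1.7×10⁻⁴ = 0.01377 m
Δh = 0.04576 + 0.06600 + 0.01377 = 0.12553 m ≈ 126 mm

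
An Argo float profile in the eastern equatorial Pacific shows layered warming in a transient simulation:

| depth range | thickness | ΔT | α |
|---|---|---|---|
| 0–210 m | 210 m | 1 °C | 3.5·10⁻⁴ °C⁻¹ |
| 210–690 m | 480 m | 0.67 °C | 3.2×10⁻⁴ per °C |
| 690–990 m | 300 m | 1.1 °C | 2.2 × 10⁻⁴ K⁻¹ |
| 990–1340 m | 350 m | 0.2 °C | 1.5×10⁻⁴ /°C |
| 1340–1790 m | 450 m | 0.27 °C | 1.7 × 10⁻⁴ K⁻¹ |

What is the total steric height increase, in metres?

about 0.28 m

210 × 3.5×10⁻⁴ × 1 = 0.07350 m
3.2×10⁻⁴ × 480 × 0.67 = 0.102912 m
2.2×10⁻⁴ × 300 × 1.1 = 0.07260 m
990–1340 m: 1.5×10⁻⁴ × 0.2 × 350 = 0.01050 m
1.7×10⁻⁴ × 450 × 0.27 = 0.020655 m
Δh = 0.07350 + 0.102912 + 0.07260 + 0.01050 + 0.020655 = 0.280167 m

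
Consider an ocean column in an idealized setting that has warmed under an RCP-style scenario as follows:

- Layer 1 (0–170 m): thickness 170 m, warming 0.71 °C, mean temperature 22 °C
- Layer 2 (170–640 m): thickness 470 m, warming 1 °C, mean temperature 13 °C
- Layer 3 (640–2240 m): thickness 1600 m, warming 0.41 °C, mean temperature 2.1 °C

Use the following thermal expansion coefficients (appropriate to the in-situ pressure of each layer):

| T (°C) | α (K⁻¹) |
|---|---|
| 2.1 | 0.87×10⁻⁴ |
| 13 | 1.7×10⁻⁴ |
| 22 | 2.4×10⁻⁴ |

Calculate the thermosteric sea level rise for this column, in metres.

about 0.17 m

Layer 1 at 22 °C → α = 2.4×10⁻⁴ K⁻¹
Layer 2 at 13 °C → α = 1.7×10⁻⁴ K⁻¹
Layer 3 at 2.1 °C → α = 0.87×10⁻⁴ K⁻¹
170 × 0.71 × 2.4×10⁻⁴ = 0.028968 m
Layer 2: 1 × 1.7×10⁻⁴ × 470 = 0.07990 m
640–2240 m: 0.87×10⁻⁴ × 0.41 × 1600 = 0.057072 m
Δh = 0.028968 + 0.07990 + 0.057072 = 0.16594 m ≈ 0.17 m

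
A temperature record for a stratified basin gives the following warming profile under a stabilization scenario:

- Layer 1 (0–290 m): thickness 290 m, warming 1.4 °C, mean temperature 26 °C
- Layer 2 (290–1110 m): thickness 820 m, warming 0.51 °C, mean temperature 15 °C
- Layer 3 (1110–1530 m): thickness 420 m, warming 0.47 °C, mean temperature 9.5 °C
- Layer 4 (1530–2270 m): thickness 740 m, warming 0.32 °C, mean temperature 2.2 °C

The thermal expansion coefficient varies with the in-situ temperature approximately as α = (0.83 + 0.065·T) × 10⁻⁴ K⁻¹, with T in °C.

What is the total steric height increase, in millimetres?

Layer 1: α = (0.83 + 0.065×26)×10⁻⁴ = 2.52×10⁻⁴ K⁻¹
Layer 2: α = (0.83 + 0.065×15)×10⁻⁴ = 1.805×10⁻⁴ K⁻¹
Layer 3: α = (0.83 + 0.065×9.5)×10⁻⁴ = 1.4475×10⁻⁴ K⁻¹
Layer 4: α = (0.83 + 0.065×2.2)×10⁻⁴ = 0.973×10⁻⁴ K⁻¹
Layer 1: 1.4 × 290 × 2.52×10⁻⁴ = 0.102312 m
Layer 2: 0.51 × 1.805×10⁻⁴ × 820 = 0.0754851 m
1110–1530 m: 0.47 × 1.4475×10⁻⁴ × 420 = 0.02857365 m
0.973×10⁻⁴ × 740 × 0.32 = 0.02304064 m
Δh = 0.102312 + 0.0754851 + 0.02857365 + 0.02304064 = 0.22941139 m ≈ 229 mm

229 mm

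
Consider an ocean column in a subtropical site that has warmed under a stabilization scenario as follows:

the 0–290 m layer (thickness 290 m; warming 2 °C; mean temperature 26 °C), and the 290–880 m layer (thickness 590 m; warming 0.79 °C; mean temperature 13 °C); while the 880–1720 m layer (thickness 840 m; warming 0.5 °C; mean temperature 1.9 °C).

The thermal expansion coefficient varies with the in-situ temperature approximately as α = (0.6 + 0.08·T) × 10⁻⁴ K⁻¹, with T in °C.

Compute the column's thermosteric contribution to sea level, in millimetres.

263 mm

Layer 1: α = (0.6 + 0.08×26)×10⁻⁴ = 2.68×10⁻⁴ K⁻¹
Layer 2: α = (0.6 + 0.08×13)×10⁻⁴ = 1.64×10⁻⁴ K⁻¹
Layer 3: α = (0.6 + 0.08×1.9)×10⁻⁴ = 0.752×10⁻⁴ K⁻¹
2.68×10⁻⁴ × 2 × 290 = 0.15544 m
290–880 m: 0.79 × 1.64×10⁻⁴ × 590 = 0.0764404 m
Layer 3: 840 × 0.752×10⁻⁴ × 0.5 = 0.031584 m
Δh = 0.15544 + 0.0764404 + 0.031584 = 0.2634644 m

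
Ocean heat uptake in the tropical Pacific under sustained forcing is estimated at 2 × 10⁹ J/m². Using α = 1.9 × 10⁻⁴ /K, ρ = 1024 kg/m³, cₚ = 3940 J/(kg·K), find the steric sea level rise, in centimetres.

9.4 cm of thermosteric rise

Δh = αQ/(ρcₚ) = 1.9×10⁻⁴ × 2×10⁹ / (1024 × 3940) ≈ 0.094186 m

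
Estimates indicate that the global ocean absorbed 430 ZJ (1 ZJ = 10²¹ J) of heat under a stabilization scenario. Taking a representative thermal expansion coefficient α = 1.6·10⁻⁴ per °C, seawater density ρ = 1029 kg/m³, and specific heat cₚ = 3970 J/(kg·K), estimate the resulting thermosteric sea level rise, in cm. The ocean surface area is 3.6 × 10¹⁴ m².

Per unit area: Q = 430×10²¹ / (3.6×10¹⁴) ≈ 1.194×10⁹ J/m²
Δh = αQ/(ρcₚ) = 1.6×10⁻⁴ × 1.194×10⁹ / (1029 × 3970) ≈ 0.046765 m

Δh = 4.68 cm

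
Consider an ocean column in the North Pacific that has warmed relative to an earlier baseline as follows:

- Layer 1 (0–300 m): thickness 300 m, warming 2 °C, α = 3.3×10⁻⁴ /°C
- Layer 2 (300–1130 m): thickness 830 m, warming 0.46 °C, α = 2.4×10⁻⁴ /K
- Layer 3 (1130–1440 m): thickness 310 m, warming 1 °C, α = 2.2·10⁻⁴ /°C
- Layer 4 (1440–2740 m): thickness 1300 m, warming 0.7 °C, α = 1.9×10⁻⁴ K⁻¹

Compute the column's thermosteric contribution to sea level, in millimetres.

about 531 mm

3.3×10⁻⁴ × 300 × 2 = 0.19800 m
300–1130 m: 830 × 2.4×10⁻⁴ × 0.46 = 0.091632 m
2.2×10⁻⁴ × 1 × 310 = 0.06820 m
Layer 4: 1300 × 0.7 × 1.9×10⁻⁴ = 0.17290 m
Δh = 0.19800 + 0.091632 + 0.06820 + 0.17290 = 0.530732 m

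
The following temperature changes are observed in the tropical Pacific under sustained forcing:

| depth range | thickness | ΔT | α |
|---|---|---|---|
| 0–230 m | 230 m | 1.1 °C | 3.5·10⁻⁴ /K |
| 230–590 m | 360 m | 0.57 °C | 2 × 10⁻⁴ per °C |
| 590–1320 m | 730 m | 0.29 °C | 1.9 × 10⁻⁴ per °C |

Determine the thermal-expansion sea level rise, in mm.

1.1 × 230 × 3.5×10⁻⁴ = 0.08855 m
0.57 × 360 × 2×10⁻⁴ = 0.04104 m
Layer 3: 0.29 × 730 × 1.9×10⁻⁴ = 0.040223 m
Δh = 0.08855 + 0.04104 + 0.040223 = 0.169813 m

about 170 mm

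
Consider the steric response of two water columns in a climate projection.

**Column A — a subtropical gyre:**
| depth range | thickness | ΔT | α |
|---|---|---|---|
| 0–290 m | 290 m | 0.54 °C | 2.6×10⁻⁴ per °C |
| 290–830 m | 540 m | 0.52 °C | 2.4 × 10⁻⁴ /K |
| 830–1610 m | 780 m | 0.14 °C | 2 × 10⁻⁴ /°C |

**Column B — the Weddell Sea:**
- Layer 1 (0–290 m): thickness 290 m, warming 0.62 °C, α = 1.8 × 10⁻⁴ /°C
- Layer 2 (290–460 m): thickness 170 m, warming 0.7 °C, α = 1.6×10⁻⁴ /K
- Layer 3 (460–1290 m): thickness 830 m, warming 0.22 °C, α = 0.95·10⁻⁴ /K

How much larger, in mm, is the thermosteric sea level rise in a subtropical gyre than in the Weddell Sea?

61 mm

A 0–290 m: 2.6×10⁻⁴ × 0.54 × 290 = 0.040716 m
A 290–830 m: 540 × 0.52 × 2.4×10⁻⁴ = 0.067392 m
A Layer 3: 0.14 × 2×10⁻⁴ × 780 = 0.02184 m
A total: 0.129948 m
B 0.62 × 290 × 1.8×10⁻⁴ = 0.032364 m
B Layer 2: 1.6×10⁻⁴ × 0.7 × 170 = 0.01904 m
B 460–1290 m: 0.95×10⁻⁴ × 830 × 0.22 = 0.017347 m
B total: 0.068751 m
Difference: 0.129948 − 0.068751 = 0.061197 m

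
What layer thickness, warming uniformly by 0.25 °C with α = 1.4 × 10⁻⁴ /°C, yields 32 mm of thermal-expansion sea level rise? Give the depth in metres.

H = Δh/(αΔT) = 0.032 / (1.4×10⁻⁴ × 0.25) ≈ 914.3 m

about 914 m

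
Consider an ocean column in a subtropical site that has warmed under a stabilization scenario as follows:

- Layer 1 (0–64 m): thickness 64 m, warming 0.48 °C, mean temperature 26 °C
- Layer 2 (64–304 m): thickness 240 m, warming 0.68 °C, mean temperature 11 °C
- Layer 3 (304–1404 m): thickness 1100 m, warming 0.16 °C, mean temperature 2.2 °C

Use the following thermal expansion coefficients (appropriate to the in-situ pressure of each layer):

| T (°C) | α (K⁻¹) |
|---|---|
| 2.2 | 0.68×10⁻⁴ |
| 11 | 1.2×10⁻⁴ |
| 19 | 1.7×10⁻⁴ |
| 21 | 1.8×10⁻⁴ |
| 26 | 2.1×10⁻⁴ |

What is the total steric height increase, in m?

Layer 1 at 26 °C → α = 2.1×10⁻⁴ K⁻¹
Layer 2 at 11 °C → α = 1.2×10⁻⁴ K⁻¹
Layer 3 at 2.2 °C → α = 0.68×10⁻⁴ K⁻¹
64 × 2.1×10⁻⁴ × 0.48 = 0.0064512 m
64–304 m: 1.2×10⁻⁴ × 240 × 0.68 = 0.019584 m
Layer 3: 1100 × 0.16 × 0.68×10⁻⁴ = 0.011968 m
Δh = 0.0064512 + 0.019584 + 0.011968 = 0.0380032 m

Δh = 0.038 m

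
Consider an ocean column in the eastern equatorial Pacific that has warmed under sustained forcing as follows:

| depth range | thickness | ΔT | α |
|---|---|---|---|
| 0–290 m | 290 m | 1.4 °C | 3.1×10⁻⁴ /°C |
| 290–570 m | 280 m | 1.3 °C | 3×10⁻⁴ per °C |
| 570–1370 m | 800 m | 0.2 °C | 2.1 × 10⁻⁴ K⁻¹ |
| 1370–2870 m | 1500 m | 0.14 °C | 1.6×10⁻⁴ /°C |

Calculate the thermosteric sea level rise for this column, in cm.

0–290 m: 3.1×10⁻⁴ × 290 × 1.4 = 0.12586 m
3×10⁻⁴ × 280 × 1.3 = 0.10920 m
570–1370 m: 800 × 0.2 × 2.1×10⁻⁴ = 0.03360 m
1370–2870 m: 0.14 × 1500 × 1.6×10⁻⁴ = 0.03360 m
Δh = 0.12586 + 0.10920 + 0.03360 + 0.03360 = 0.30226 m ≈ 30.2 cm

Δh = 30.2 cm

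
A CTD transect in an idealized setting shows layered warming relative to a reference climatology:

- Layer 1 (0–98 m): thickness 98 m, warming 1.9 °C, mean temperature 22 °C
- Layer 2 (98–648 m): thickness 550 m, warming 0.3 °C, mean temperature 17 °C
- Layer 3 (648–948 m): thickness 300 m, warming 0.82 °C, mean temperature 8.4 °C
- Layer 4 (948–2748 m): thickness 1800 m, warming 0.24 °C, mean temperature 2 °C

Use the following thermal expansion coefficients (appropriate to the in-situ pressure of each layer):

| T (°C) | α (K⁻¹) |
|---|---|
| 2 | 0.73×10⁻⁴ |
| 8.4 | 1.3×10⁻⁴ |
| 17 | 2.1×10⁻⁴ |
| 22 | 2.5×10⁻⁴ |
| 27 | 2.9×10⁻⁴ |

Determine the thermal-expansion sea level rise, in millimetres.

140 mm

Layer 1 at 22 °C → α = 2.5×10⁻⁴ K⁻¹
Layer 2 at 17 °C → α = 2.1×10⁻⁴ K⁻¹
Layer 3 at 8.4 °C → α = 1.3×10⁻⁴ K⁻¹
Layer 4 at 2 °C → α = 0.73×10⁻⁴ K⁻¹
Layer 1: 98 × 1.9 × 2.5×10⁻⁴ = 0.04655 m
Layer 2: 2.1×10⁻⁴ × 550 × 0.3 = 0.03465 m
1.3×10⁻⁴ × 0.82 × 300 = 0.03198 m
Layer 4: 0.24 × 0.73×10⁻⁴ × 1800 = 0.031536 m
Δh = 0.04655 + 0.03465 + 0.03198 + 0.031536 = 0.144716 m ≈ 140 mm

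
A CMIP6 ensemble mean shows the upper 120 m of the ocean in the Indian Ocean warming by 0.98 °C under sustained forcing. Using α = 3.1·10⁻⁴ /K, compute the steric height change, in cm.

Δh = αΔT·H = 3.1×10⁻⁴ × 0.98 × 120 = 0.036456 m

Δh ≈ 3.65 cm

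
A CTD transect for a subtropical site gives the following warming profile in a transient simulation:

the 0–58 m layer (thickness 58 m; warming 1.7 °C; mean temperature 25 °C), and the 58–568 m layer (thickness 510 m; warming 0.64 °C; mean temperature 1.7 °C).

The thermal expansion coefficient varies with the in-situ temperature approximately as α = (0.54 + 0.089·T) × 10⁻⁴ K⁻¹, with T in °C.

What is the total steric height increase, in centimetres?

about 4.98 cm

Layer 1: α = (0.54 + 0.089×25)×10⁻⁴ = 2.765×10⁻⁴ K⁻¹
Layer 2: α = (0.54 + 0.089×1.7)×10⁻⁴ = 0.6913×10⁻⁴ K⁻¹
0–58 m: 2.765×10⁻⁴ × 1.7 × 58 = 0.0272629 m
58–568 m: 0.6913×10⁻⁴ × 510 × 0.64 = 0.022564032 m
Δh = 0.0272629 + 0.022564032 = 0.049826932 m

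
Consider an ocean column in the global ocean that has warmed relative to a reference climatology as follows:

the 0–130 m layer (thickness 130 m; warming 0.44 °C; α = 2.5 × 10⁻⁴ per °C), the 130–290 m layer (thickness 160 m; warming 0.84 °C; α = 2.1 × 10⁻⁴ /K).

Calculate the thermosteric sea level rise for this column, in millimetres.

43 mm of thermosteric rise

2.5×10⁻⁴ × 0.44 × 130 = 0.01430 m
Layer 2: 2.1×10⁻⁴ × 0.84 × 160 = 0.028224 m
Δh = 0.01430 + 0.028224 = 0.042524 m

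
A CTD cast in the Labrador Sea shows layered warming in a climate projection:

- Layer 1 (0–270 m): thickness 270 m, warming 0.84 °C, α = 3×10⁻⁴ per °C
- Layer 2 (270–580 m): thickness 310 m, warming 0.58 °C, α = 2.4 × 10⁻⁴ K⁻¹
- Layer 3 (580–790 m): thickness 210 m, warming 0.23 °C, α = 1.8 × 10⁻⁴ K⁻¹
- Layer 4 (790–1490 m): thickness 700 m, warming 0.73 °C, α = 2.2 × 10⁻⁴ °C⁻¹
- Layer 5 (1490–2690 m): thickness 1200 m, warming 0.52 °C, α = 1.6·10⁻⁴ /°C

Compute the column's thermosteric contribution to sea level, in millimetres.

Δh ≈ 330 mm

0–270 m: 0.84 × 270 × 3×10⁻⁴ = 0.06804 m
Layer 2: 2.4×10⁻⁴ × 310 × 0.58 = 0.043152 m
Layer 3: 1.8×10⁻⁴ × 0.23 × 210 = 0.008694 m
790–1490 m: 700 × 0.73 × 2.2×10⁻⁴ = 0.11242 m
1.6×10⁻⁴ × 1200 × 0.52 = 0.09984 m
Δh = 0.06804 + 0.043152 + 0.008694 + 0.11242 + 0.09984 = 0.332146 m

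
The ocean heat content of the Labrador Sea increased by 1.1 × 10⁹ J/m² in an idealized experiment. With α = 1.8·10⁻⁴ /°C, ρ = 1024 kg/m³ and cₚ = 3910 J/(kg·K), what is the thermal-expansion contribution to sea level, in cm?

Δh = αQ/(ρcₚ) = 1.8×10⁻⁴ × 1.1×10⁹ / (1024 × 3910) ≈ 0.049453 m

Δh ≈ 4.95 cm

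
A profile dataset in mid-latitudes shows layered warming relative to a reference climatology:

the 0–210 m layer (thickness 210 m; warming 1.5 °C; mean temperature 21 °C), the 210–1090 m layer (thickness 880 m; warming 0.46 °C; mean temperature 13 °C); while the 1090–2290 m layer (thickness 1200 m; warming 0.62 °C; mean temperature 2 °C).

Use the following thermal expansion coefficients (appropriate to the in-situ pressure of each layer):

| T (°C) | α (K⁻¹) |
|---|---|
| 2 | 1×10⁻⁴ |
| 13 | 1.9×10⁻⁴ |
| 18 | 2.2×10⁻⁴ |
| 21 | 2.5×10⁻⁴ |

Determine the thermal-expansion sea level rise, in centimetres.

Δh ≈ 23.0 cm

Layer 1 at 21 °C → α = 2.5×10⁻⁴ K⁻¹
Layer 2 at 13 °C → α = 1.9×10⁻⁴ K⁻¹
Layer 3 at 2 °C → α = 1×10⁻⁴ K⁻¹
0–210 m: 210 × 2.5×10⁻⁴ × 1.5 = 0.07875 m
Layer 2: 1.9×10⁻⁴ × 0.46 × 880 = 0.076912 m
Layer 3: 0.62 × 1×10⁻⁴ × 1200 = 0.07440 m
Δh = 0.07875 + 0.076912 + 0.07440 = 0.230062 m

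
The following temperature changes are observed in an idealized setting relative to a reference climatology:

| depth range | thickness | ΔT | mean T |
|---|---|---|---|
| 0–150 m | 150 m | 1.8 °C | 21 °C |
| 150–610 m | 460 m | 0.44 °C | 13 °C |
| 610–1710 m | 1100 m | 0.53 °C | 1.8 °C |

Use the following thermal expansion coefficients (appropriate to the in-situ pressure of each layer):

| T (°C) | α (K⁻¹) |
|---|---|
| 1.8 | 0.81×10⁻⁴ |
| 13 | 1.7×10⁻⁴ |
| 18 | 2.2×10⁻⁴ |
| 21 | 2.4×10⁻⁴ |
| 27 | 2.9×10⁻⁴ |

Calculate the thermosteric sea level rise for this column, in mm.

150 mm

Layer 1 at 21 °C → α = 2.4×10⁻⁴ K⁻¹
Layer 2 at 13 °C → α = 1.7×10⁻⁴ K⁻¹
Layer 3 at 1.8 °C → α = 0.81×10⁻⁴ K⁻¹
150 × 1.8 × 2.4×10⁻⁴ = 0.06480 m
Layer 2: 0.44 × 1.7×10⁻⁴ × 460 = 0.034408 m
Layer 3: 1100 × 0.53 × 0.81×10⁻⁴ = 0.047223 m
Δh = 0.06480 + 0.034408 + 0.047223 = 0.146431 m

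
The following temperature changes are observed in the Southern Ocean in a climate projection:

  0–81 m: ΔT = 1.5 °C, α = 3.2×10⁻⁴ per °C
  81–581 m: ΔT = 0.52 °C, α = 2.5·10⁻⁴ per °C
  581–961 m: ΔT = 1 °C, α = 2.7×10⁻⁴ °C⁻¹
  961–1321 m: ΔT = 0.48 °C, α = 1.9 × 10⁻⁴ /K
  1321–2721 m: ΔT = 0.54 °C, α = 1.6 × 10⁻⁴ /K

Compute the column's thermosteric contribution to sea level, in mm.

Δh ≈ 360 mm

81 × 1.5 × 3.2×10⁻⁴ = 0.03888 m
Layer 2: 0.52 × 500 × 2.5×10⁻⁴ = 0.06500 m
380 × 2.7×10⁻⁴ × 1 = 0.10260 m
360 × 0.48 × 1.9×10⁻⁴ = 0.032832 m
1400 × 1.6×10⁻⁴ × 0.54 = 0.12096 m
Δh = 0.03888 + 0.06500 + 0.10260 + 0.032832 + 0.12096 = 0.360272 m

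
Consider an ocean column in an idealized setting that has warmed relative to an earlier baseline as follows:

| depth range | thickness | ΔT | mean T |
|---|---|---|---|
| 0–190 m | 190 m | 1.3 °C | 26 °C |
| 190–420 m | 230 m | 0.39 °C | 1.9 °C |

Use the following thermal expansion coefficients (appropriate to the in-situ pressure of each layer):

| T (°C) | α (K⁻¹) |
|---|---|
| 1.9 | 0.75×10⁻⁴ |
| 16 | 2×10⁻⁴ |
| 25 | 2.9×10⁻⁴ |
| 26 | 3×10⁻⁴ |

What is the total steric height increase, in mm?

Layer 1 at 26 °C → α = 3×10⁻⁴ K⁻¹
Layer 2 at 1.9 °C → α = 0.75×10⁻⁴ K⁻¹
0–190 m: 3×10⁻⁴ × 190 × 1.3 = 0.07410 m
190–420 m: 0.39 × 0.75×10⁻⁴ × 230 = 0.0067275 m
Δh = 0.07410 + 0.0067275 = 0.0808275 m

about 80.8 mm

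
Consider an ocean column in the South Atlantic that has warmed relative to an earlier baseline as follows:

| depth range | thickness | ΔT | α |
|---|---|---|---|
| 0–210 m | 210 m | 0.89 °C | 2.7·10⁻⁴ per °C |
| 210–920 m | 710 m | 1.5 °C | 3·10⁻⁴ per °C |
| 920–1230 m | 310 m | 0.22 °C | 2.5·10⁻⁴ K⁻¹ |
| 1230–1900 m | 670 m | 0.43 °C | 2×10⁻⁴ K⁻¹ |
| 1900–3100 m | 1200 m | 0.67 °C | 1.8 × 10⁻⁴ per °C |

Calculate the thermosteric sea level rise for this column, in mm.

210 × 0.89 × 2.7×10⁻⁴ = 0.050463 m
1.5 × 3×10⁻⁴ × 710 = 0.31950 m
0.22 × 310 × 2.5×10⁻⁴ = 0.01705 m
0.43 × 2×10⁻⁴ × 670 = 0.05762 m
0.67 × 1200 × 1.8×10⁻⁴ = 0.14472 m
Δh = 0.050463 + 0.31950 + 0.01705 + 0.05762 + 0.14472 = 0.589353 m

Δh = 589 mm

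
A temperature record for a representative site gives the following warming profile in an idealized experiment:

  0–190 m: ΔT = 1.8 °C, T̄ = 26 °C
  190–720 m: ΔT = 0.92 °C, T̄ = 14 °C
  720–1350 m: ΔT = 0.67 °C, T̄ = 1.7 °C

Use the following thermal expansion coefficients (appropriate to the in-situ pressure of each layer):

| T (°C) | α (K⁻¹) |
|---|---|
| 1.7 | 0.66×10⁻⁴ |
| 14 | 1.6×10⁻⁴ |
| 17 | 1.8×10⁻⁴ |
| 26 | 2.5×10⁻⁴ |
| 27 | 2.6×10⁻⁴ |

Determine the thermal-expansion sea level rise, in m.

Layer 1 at 26 °C → α = 2.5×10⁻⁴ K⁻¹
Layer 2 at 14 °C → α = 1.6×10⁻⁴ K⁻¹
Layer 3 at 1.7 °C → α = 0.66×10⁻⁴ K⁻¹
1.8 × 2.5×10⁻⁴ × 190 = 0.08550 m
Layer 2: 0.92 × 1.6×10⁻⁴ × 530 = 0.078016 m
720–1350 m: 630 × 0.67 × 0.66×10⁻⁴ = 0.0278586 m
Δh = 0.08550 + 0.078016 + 0.0278586 = 0.1913746 m

about 0.191 m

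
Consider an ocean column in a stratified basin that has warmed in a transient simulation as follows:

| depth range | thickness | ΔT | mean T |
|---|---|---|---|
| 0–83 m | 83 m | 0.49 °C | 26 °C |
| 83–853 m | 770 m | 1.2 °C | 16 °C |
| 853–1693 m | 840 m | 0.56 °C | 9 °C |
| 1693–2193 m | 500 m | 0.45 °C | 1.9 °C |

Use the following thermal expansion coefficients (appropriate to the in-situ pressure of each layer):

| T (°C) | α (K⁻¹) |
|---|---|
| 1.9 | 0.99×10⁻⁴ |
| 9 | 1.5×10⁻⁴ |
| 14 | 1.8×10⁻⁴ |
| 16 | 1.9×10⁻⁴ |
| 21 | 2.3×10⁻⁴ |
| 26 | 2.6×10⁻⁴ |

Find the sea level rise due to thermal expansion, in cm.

Layer 1 at 26 °C → α = 2.6×10⁻⁴ K⁻¹
Layer 2 at 16 °C → α = 1.9×10⁻⁴ K⁻¹
Layer 3 at 9 °C → α = 1.5×10⁻⁴ K⁻¹
Layer 4 at 1.9 °C → α = 0.99×10⁻⁴ K⁻¹
Layer 1: 0.49 × 83 × 2.6×10⁻⁴ = 0.0105742 m
Layer 2: 1.2 × 1.9×10⁻⁴ × 770 = 0.17556 m
853–1693 m: 0.56 × 1.5×10⁻⁴ × 840 = 0.07056 m
1693–2193 m: 500 × 0.45 × 0.99×10⁻⁴ = 0.022275 m
Δh = 0.0105742 + 0.17556 + 0.07056 + 0.022275 = 0.2789692 m ≈ 28 cm

about 28 cm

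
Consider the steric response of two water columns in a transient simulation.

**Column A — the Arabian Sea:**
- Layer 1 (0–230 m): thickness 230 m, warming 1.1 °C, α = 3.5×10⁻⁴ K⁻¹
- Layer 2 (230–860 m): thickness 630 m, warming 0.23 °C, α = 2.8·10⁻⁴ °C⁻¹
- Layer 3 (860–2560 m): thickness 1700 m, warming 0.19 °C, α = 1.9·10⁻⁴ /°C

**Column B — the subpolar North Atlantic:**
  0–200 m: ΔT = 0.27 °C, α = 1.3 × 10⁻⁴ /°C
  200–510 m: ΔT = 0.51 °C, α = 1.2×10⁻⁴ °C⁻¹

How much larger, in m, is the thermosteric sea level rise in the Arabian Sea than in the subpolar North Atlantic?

A 0–230 m: 1.1 × 3.5×10⁻⁴ × 230 = 0.08855 m
A Layer 2: 630 × 0.23 × 2.8×10⁻⁴ = 0.040572 m
A 860–2560 m: 1700 × 0.19 × 1.9×10⁻⁴ = 0.06137 m
A total: 0.190492 m
B 0–200 m: 200 × 1.3×10⁻⁴ × 0.27 = 0.00702 m
B Layer 2: 0.51 × 1.2×10⁻⁴ × 310 = 0.018972 m
B total: 0.025992 m
Difference: 0.190492 − 0.025992 = 0.16450 m

0.165 m larger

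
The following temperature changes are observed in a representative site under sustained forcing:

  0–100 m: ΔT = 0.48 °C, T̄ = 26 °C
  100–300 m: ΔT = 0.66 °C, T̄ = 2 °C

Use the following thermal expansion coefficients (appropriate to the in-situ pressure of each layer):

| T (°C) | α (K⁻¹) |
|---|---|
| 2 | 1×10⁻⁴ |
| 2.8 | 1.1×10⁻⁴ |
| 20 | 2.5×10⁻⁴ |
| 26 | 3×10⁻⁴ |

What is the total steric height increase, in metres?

about 0.028 m

Layer 1 at 26 °C → α = 3×10⁻⁴ K⁻¹
Layer 2 at 2 °C → α = 1×10⁻⁴ K⁻¹
Layer 1: 3×10⁻⁴ × 0.48 × 100 = 0.01440 m
Layer 2: 0.66 × 1×10⁻⁴ × 200 = 0.01320 m
Δh = 0.01440 + 0.01320 = 0.02760 m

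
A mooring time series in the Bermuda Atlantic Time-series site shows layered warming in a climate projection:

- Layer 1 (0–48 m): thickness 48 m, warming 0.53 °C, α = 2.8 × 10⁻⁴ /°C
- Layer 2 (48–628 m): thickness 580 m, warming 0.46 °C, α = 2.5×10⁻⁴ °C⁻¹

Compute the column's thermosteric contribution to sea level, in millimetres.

Layer 1: 2.8×10⁻⁴ × 48 × 0.53 = 0.0071232 m
Layer 2: 2.5×10⁻⁴ × 0.46 × 580 = 0.06670 m
Δh = 0.0071232 + 0.06670 = 0.0738232 m ≈ 73.8 mm

73.8 mm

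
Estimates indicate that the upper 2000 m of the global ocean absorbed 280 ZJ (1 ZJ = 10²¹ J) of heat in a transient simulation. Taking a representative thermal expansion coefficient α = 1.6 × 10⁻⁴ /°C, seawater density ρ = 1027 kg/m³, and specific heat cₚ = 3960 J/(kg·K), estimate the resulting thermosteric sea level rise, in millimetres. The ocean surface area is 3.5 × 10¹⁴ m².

Per unit area: Q = 280×10²¹ / (3.5×10¹⁴) = 8×10⁸ J/m²
Δh = αQ/(ρcₚ) = 1.6×10⁻⁴ × 8×10⁸ / (1027 × 3960) ≈ 0.031473 m

31.5 mm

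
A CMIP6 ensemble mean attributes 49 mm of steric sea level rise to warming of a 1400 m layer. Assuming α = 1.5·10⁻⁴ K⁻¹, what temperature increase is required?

ΔT = Δh/(αH) = 0.049 / (1.5×10⁻⁴ × 1400) ≈ 0.2333 K

ΔT ≈ 0.23 K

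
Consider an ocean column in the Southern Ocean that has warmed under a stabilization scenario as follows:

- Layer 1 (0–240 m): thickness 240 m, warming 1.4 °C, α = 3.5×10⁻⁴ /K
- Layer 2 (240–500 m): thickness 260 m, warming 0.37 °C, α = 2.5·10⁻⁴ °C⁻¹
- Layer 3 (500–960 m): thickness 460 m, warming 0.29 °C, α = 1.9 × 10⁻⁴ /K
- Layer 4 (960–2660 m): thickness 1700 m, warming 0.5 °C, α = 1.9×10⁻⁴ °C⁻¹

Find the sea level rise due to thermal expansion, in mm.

0–240 m: 1.4 × 3.5×10⁻⁴ × 240 = 0.11760 m
2.5×10⁻⁴ × 260 × 0.37 = 0.02405 m
1.9×10⁻⁴ × 460 × 0.29 = 0.025346 m
1.9×10⁻⁴ × 0.5 × 1700 = 0.16150 m
Δh = 0.11760 + 0.02405 + 0.025346 + 0.16150 = 0.328496 m ≈ 328 mm

Δh ≈ 328 mm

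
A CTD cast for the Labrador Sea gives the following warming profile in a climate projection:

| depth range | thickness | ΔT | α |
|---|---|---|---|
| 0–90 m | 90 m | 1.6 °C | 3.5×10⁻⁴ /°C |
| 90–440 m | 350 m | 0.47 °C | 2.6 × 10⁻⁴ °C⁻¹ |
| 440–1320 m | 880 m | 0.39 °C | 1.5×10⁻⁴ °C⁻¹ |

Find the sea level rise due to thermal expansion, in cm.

Δh ≈ 14.5 cm

Layer 1: 1.6 × 3.5×10⁻⁴ × 90 = 0.05040 m
350 × 0.47 × 2.6×10⁻⁴ = 0.04277 m
880 × 0.39 × 1.5×10⁻⁴ = 0.05148 m
Δh = 0.05040 + 0.04277 + 0.05148 = 0.14465 m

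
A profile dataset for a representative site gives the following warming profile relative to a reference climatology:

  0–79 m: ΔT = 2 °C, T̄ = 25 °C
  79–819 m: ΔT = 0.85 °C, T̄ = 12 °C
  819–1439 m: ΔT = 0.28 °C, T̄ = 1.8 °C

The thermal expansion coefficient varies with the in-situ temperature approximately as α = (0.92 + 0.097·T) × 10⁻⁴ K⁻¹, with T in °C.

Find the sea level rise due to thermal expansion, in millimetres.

Δh = 200 mm

Layer 1: α = (0.92 + 0.097×25)×10⁻⁴ = 3.345×10⁻⁴ K⁻¹
Layer 2: α = (0.92 + 0.097×12)×10⁻⁴ = 2.084×10⁻⁴ K⁻¹
Layer 3: α = (0.92 + 0.097×1.8)×10⁻⁴ = 1.0946×10⁻⁴ K⁻¹
Layer 1: 3.345×10⁻⁴ × 79 × 2 = 0.052851 m
2.084×10⁻⁴ × 0.85 × 740 = 0.1310836 m
Layer 3: 620 × 0.28 × 1.0946×10⁻⁴ = 0.019002256 m
Δh = 0.052851 + 0.1310836 + 0.019002256 = 0.202936856 m ≈ 200 mm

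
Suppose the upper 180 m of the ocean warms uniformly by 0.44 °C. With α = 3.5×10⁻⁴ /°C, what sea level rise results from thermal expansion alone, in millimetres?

about 27.7 mm

Δh = αΔT·H = 3.5×10⁻⁴ × 0.44 × 180 = 0.02772 m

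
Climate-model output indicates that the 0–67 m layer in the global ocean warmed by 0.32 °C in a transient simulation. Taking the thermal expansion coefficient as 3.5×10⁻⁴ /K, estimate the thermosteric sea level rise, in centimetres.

0.75 cm of thermosteric rise

Δh = αΔT·H = 3.5×10⁻⁴ × 0.32 × 67 = 0.007504 m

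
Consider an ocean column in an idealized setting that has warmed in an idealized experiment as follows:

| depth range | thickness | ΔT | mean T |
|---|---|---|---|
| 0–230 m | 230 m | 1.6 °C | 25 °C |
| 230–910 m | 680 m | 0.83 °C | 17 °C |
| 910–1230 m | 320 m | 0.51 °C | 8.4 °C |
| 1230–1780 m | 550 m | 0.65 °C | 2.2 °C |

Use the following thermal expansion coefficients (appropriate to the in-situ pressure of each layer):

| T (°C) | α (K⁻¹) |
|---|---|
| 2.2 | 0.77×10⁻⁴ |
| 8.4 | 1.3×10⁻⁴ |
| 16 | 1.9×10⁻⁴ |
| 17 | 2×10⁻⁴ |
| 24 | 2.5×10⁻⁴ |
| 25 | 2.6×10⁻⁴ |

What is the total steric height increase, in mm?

260 mm

Layer 1 at 25 °C → α = 2.6×10⁻⁴ K⁻¹
Layer 2 at 17 °C → α = 2×10⁻⁴ K⁻¹
Layer 3 at 8.4 °C → α = 1.3×10⁻⁴ K⁻¹
Layer 4 at 2.2 °C → α = 0.77×10⁻⁴ K⁻¹
Layer 1: 230 × 2.6×10⁻⁴ × 1.6 = 0.09568 m
0.83 × 680 × 2×10⁻⁴ = 0.11288 m
Layer 3: 320 × 1.3×10⁻⁴ × 0.51 = 0.021216 m
1230–1780 m: 0.65 × 0.77×10⁻⁴ × 550 = 0.0275275 m
Δh = 0.09568 + 0.11288 + 0.021216 + 0.0275275 = 0.2573035 m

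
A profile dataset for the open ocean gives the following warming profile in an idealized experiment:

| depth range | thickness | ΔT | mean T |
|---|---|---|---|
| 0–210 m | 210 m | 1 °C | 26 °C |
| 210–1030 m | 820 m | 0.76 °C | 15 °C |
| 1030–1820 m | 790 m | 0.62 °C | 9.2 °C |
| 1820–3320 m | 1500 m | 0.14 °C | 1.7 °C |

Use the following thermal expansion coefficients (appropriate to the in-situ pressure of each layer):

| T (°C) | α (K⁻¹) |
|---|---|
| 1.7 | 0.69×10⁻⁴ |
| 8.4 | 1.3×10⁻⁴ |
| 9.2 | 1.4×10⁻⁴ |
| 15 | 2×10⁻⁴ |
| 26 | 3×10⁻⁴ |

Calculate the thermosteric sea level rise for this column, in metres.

Δh = 0.271 m

Layer 1 at 26 °C → α = 3×10⁻⁴ K⁻¹
Layer 2 at 15 °C → α = 2×10⁻⁴ K⁻¹
Layer 3 at 9.2 °C → α = 1.4×10⁻⁴ K⁻¹
Layer 4 at 1.7 °C → α = 0.69×10⁻⁴ K⁻¹
0–210 m: 210 × 1 × 3×10⁻⁴ = 0.06300 m
210–1030 m: 2×10⁻⁴ × 820 × 0.76 = 0.12464 m
790 × 1.4×10⁻⁴ × 0.62 = 0.068572 m
Layer 4: 0.14 × 1500 × 0.69×10⁻⁴ = 0.01449 m
Δh = 0.06300 + 0.12464 + 0.068572 + 0.01449 = 0.270702 m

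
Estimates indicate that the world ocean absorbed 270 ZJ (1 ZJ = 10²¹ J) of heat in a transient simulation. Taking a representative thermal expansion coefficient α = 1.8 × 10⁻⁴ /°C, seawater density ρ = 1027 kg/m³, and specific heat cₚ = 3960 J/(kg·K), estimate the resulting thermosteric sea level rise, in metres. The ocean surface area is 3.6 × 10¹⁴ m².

0.0332 m of thermosteric rise

Per unit area: Q = 270×10²¹ / (3.6×10¹⁴) = 7.5×10⁸ J/m²
Δh = αQ/(ρcₚ) = 1.8×10⁻⁴ × 7.5×10⁸ / (1027 × 3960) ≈ 0.033195 m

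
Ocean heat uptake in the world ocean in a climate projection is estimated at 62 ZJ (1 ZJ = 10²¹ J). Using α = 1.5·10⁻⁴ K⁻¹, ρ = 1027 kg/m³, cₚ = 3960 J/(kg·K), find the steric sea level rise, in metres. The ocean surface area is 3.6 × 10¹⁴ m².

0.00635 m of thermosteric rise

Per unit area: Q = 62×10²¹ / (3.6×10¹⁴) ≈ 1.722×10⁸ J/m²
Δh = αQ/(ρcₚ) = 1.5×10⁻⁴ × 1.722×10⁸ / (1027 × 3960) ≈ 0.0063512 m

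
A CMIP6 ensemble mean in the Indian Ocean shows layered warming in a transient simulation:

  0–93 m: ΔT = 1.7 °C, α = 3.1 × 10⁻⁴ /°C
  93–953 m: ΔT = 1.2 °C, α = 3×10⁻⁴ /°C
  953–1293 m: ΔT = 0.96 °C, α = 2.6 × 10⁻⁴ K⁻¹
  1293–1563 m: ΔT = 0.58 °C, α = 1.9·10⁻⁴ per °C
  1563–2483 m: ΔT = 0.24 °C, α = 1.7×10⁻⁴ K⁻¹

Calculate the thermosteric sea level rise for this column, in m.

Layer 1: 93 × 1.7 × 3.1×10⁻⁴ = 0.049011 m
93–953 m: 860 × 3×10⁻⁴ × 1.2 = 0.30960 m
Layer 3: 340 × 0.96 × 2.6×10⁻⁴ = 0.084864 m
1293–1563 m: 1.9×10⁻⁴ × 270 × 0.58 = 0.029754 m
1563–2483 m: 1.7×10⁻⁴ × 920 × 0.24 = 0.037536 m
Δh = 0.049011 + 0.30960 + 0.084864 + 0.029754 + 0.037536 = 0.510765 m

0.51 m of thermosteric rise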